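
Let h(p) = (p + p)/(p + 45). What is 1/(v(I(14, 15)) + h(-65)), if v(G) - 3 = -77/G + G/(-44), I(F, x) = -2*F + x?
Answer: 572/8991 ≈ 0.063619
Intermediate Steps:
I(F, x) = x - 2*F
h(p) = 2*p/(45 + p) (h(p) = (2*p)/(45 + p) = 2*p/(45 + p))
v(G) = 3 - 77/G - G/44 (v(G) = 3 + (-77/G + G/(-44)) = 3 + (-77/G + G*(-1/44)) = 3 + (-77/G - G/44) = 3 - 77/G - G/44)
1/(v(I(14, 15)) + h(-65)) = 1/((3 - 77/(15 - 2*14) - (15 - 2*14)/44) + 2*(-65)/(45 - 65)) = 1/((3 - 77/(15 - 28) - (15 - 28)/44) + 2*(-65)/(-20)) = 1/((3 - 77/(-13) - 1/44*(-13)) + 2*(-65)*(-1/20)) = 1/((3 - 77*(-1/13) + 13/44) + 13/2) = 1/((3 + 77/13 + 13/44) + 13/2) = 1/(5273/572 + 13/2) = 1/(8991/572) = 572/8991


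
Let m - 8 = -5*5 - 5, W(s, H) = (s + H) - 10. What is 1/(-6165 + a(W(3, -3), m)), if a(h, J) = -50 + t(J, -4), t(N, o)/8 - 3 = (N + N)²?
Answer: 1/9297 ≈ 0.00010756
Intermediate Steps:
W(s, H) = -10 + H + s (W(s, H) = (H + s) - 10 = -10 + H + s)
t(N, o) = 24 + 32*N² (t(N, o) = 24 + 8*(N + N)² = 24 + 8*(2*N)² = 24 + 8*(4*N²) = 24 + 32*N²)
m = -22 (m = 8 + (-5*5 - 5) = 8 + (-25 - 5) = 8 - 30 = -22)
a(h, J) = -26 + 32*J² (a(h, J) = -50 + (24 + 32*J²) = -26 + 32*J²)
1/(-6165 + a(W(3, -3), m)) = 1/(-6165 + (-26 + 32*(-22)²)) = 1/(-6165 + (-26 + 32*484)) = 1/(-6165 + (-26 + 15488)) = 1/(-6165 + 15462) = 1/9297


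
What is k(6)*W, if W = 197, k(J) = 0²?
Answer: 0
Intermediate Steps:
k(J) = 0
k(6)*W = 0*197 = 0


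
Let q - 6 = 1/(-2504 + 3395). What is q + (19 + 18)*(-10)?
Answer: -324323/891 ≈ -364.00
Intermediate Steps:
q = 5347/891 (q = 6 + 1/(-2504 + 3395) = 6 + 1/891 = 5347/891 ≈ 6.0011)
q + (19 + 18)*(-10) = 5347/891 + (19 + 18)*(-10) = 5347/891 + 37*(-10) = 5347/891 - 370 = -324323/891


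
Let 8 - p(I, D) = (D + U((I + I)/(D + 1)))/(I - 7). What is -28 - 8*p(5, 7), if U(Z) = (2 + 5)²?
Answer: -316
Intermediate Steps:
U(Z) = 49 (U(Z) = 7² = 49)
p(I, D) = 8 - (49 + D)/(-7 + I) (p(I, D) = 8 - (D + 49)/(I - 7) = 8 - (49 + D)/(-7 + I))
-28 - 8*p(5, 7) = -28 - 8*(-105 - 1*7 + 8*5)/(-7 + 5) = -28 - 8*(-105 - 7 + 40)/(-2) = -28 - (-4)*(-72) = -28 - 8*36 = -28 - 288 = -316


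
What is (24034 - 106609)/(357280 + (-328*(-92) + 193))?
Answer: -82575/387649 ≈ -0.21301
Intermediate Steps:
(24034 - 106609)/(357280 + (-328*(-92) + 193)) = -82575/(357280 + (30176 + 193)) = -82575/(357280 + 30369) = -82575/387649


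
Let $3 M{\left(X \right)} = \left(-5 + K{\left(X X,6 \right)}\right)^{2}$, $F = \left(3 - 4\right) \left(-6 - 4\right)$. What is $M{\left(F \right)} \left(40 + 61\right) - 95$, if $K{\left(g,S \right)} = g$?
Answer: $\frac{911240}{3} \approx 3.0375 \cdot 10^{5}$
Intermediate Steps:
$F = 10$ ($F = \left(-1\right) \left(-10\right) = 10$)
$M{\left(X \right)} = \frac{\left(-5 + X^{2}\right)^{2}}{3}$ ($M{\left(X \right)} = \frac{\left(-5 + X X\right)^{2}}{3} = \frac{\left(-5 + X^{2}\right)^{2}}{3}$)
$M{\left(F \right)} \left(40 + 61\right) - 95 = \frac{\left(-5 + 10^{2}\right)^{2}}{3} \left(40 + 61\right) - 95 = \frac{\left(-5 + 100\right)^{2}}{3} \cdot 101 - 95 = \frac{95^{2}}{3} \cdot 101 - 95 = \frac{1}{3} \cdot 9025 \cdot 101 - 95 = \frac{9025}{3} \cdot 101 - 95 = \frac{911525}{3} - 95 = \frac{911240}{3}$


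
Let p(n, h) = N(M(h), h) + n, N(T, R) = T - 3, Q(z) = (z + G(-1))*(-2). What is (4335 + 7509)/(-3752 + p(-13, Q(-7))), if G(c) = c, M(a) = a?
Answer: -423/134 ≈ -3.1567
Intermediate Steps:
Q(z) = 2 - 2*z (Q(z) = (z - 1)*(-2) = (-1 + z)*(-2) = 2 - 2*z)
N(T, R) = -3 + T
p(n, h) = -3 + h + n (p(n, h) = (-3 + h) + n = -3 + h + n)
(4335 + 7509)/(-3752 + p(-13, Q(-7))) = (4335 + 7509)/(-3752 + (-3 + (2 - 2*(-7)) - 13)) = 11844/(-3752 + (-3 + (2 + 14) - 13)) = 11844/(-3752 + (-3 + 16 - 13)) = 11844/(-3752 + 0) = 11844/(-3752) = 11844*(-1/3752) = -423/134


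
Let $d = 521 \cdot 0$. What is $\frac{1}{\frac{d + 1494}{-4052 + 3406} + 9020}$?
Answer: $\frac{323}{2912713} \approx 0.00011089$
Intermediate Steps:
$d = 0$
$\frac{1}{\frac{d + 1494}{-4052 + 3406} + 9020} = \frac{1}{\frac{0 + 1494}{-4052 + 3406} + 9020} = \frac{1}{\frac{1494}{-646} + 9020} = \frac{1}{1494 \left(- \frac{1}{646}\right) + 9020} = \frac{1}{- \frac{747}{323} + 9020} = \frac{1}{\frac{2912713}{323}} = \frac{323}{2912713}$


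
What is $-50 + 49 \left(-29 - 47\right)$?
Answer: $-3774$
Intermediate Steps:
$-50 + 49 \left(-29 - 47\right) = -50 + 49 \left(-76\right) = -50 - 3724 = -3774$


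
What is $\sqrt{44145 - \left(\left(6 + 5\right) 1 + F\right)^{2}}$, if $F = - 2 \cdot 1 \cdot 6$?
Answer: $4 \sqrt{2759} \approx 210.1$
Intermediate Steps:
$F = -12$ ($F = \left(-2\right) 6 = -12$)
$\sqrt{44145 - \left(\left(6 + 5\right) 1 + F\right)^{2}} = \sqrt{44145 - \left(\left(6 + 5\right) 1 - 12\right)^{2}} = \sqrt{44145 - \left(11 \cdot 1 - 12\right)^{2}} = \sqrt{44145 - \left(11 - 12\right)^{2}} = \sqrt{44145 - \left(-1\right)^{2}} = \sqrt{44145 - 1} = \sqrt{44144} = 4 \sqrt{2759}$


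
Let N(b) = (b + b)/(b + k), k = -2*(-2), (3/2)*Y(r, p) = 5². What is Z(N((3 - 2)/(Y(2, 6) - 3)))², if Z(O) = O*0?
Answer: 0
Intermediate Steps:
Y(r, p) = 50/3 (Y(r, p) = (⅔)*5² = (⅔)*25 = 50/3)
k = 4
N(b) = 2*b/(4 + b) (N(b) = (b + b)/(b + 4) = (2*b)/(4 + b) = 2*b/(4 + b))
Z(O) = 0
Z(N((3 - 2)/(Y(2, 6) - 3)))² = 0² = 0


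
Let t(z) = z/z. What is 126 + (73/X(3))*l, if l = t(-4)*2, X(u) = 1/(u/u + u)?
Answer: 710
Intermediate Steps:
X(u) = 1/(1 + u)
t(z) = 1
l = 2 (l = 1*2 = 2)
126 + (73/X(3))*l = 126 + (73/(1/(1 + 3)))*2 = 126 + (73/(1/4))*2 = 126 + (73*4)*2 = 126 + 292*2 = 126 + 584 = 710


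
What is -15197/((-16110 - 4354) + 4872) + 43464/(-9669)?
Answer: -176916965/50253016 ≈ -3.5205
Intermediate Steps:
-15197/((-16110 - 4354) + 4872) + 43464/(-9669) = -15197/(-20464 + 4872) + 43464*(-1/9669) = -15197/(-15592) - 14488/3223 = -15197*(-1/15592) - 14488/3223 = 15197/15592 - 14488/3223 = -176916965/50253016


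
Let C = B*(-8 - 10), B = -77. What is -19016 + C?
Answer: -17630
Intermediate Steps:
C = 1386 (C = -77*(-8 - 10) = -77*(-18) = 1386)
-19016 + C = -19016 + 1386 = -17630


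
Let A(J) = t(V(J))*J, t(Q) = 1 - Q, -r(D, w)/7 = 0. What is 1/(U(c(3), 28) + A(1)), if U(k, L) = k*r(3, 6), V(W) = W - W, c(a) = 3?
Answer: 1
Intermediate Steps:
V(W) = 0
r(D, w) = 0 (r(D, w) = -7*0 = 0)
U(k, L) = 0 (U(k, L) = k*0 = 0)
A(J) = J (A(J) = (1 - 1*0)*J = (1 + 0)*J = 1*J = J)
1/(U(c(3), 28) + A(1)) = 1/(0 + 1) = 1/1 = 1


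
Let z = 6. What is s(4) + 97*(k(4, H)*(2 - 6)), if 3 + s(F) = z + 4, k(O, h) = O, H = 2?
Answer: -1545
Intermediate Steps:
s(F) = 7 (s(F) = -3 + (6 + 4) = -3 + 10 = 7)
s(4) + 97*(k(4, H)*(2 - 6)) = 7 + 97*(4*(2 - 6)) = 7 + 97*(4*(-4)) = 7 + 97*(-16) = 7 - 1552 = -1545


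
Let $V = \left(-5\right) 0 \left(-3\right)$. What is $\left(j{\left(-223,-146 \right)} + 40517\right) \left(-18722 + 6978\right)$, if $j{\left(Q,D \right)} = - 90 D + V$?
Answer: $-630147808$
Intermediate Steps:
$V = 0$ ($V = 0 \left(-3\right) = 0$)
$j{\left(Q,D \right)} = - 90 D$ ($j{\left(Q,D \right)} = - 90 D + 0 = - 90 D$)
$\left(j{\left(-223,-146 \right)} + 40517\right) \left(-18722 + 6978\right) = \left(\left(-90\right) \left(-146\right) + 40517\right) \left(-18722 + 6978\right) = \left(13140 + 40517\right) \left(-11744\right) = 53657 \left(-11744\right) = -630147808$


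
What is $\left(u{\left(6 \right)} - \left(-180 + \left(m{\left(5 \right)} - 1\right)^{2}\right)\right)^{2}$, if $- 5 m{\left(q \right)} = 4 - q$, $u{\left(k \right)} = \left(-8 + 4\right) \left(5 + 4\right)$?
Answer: $\frac{12845056}{625} \approx 20552.0$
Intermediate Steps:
$u{\left(k \right)} = -36$ ($u{\left(k \right)} = \left(-4\right) 9 = -36$)
$m{\left(q \right)} = - \frac{4}{5} + \frac{q}{5}$ ($m{\left(q \right)} = - \frac{4 - q}{5} = - \frac{4}{5} + \frac{q}{5}$)
$\left(u{\left(6 \right)} - \left(-180 + \left(m{\left(5 \right)} - 1\right)^{2}\right)\right)^{2} = \left(-36 + \left(180 - \left(\left(- \frac{4}{5} + \frac{1}{5} \cdot 5\right) - 1\right)^{2}\right)\right)^{2} = \left(-36 + \left(180 - \left(\left(- \frac{4}{5} + 1\right) - 1\right)^{2}\right)\right)^{2} = \left(-36 + \left(180 - \left(\frac{1}{5} - 1\right)^{2}\right)\right)^{2} = \left(-36 + \left(180 - \left(- \frac{4}{5}\right)^{2}\right)\right)^{2} = \left(-36 + \left(180 - \frac{16}{25}\right)\right)^{2} = \left(-36 + \frac{4484}{25}\right)^{2} = \left(\frac{3584}{25}\right)^{2} = \frac{12845056}{625}$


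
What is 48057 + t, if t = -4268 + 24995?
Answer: 68784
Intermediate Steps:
t = 20727
48057 + t = 48057 + 20727 = 68784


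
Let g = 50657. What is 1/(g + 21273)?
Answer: 1/71930 ≈ 1.3902e-5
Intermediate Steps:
1/(g + 21273) = 1/(50657 + 21273) = 1/71930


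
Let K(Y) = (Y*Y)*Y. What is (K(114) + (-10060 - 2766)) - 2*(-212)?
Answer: 1469142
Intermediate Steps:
K(Y) = Y³ (K(Y) = Y²*Y = Y³)
(K(114) + (-10060 - 2766)) - 2*(-212) = (114³ + (-10060 - 2766)) - 2*(-212) = (1481544 - 12826) + 424 = 1468718 + 424 = 1469142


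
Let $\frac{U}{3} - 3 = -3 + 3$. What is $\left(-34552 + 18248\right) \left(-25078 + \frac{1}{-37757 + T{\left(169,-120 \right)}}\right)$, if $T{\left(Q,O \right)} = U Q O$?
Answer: $\frac{90065034120528}{220277} \approx 4.0887 \cdot 10^{8}$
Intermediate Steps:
$U = 9$ ($U = 9 + 3 \left(-3 + 3\right) = 9 + 3 \cdot 0 = 9 + 0 = 9$)
$T{\left(Q,O \right)} = 9 O Q$ ($T{\left(Q,O \right)} = 9 Q O = 9 O Q$)
$\left(-34552 + 18248\right) \left(-25078 + \frac{1}{-37757 + T{\left(169,-120 \right)}}\right) = \left(-34552 + 18248\right) \left(-25078 + \frac{1}{-37757 + 9 \left(-120\right) 169}\right) = - 16304 \left(-25078 + \frac{1}{-37757 - 182520}\right) = - 16304 \left(-25078 + \frac{1}{-220277}\right) = - 16304 \left(-25078 - \frac{1}{220277}\right) = \left(-16304\right) \left(- \frac{5524106607}{220277}\right) = \frac{90065034120528}{220277}$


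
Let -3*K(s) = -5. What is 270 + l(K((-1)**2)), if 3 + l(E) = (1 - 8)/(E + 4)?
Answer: 4518/17 ≈ 265.76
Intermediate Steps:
K(s) = 5/3 (K(s) = -1/3*(-5) = 5/3)
l(E) = -3 - 7/(4 + E) (l(E) = -3 + (1 - 8)/(E + 4) = -3 - 7/(4 + E))
270 + l(K((-1)**2)) = 270 + (-19 - 3*5/3)/(4 + 5/3) = 270 + (-19 - 5)/(17/3) = 270 + (3/17)*(-24) = 270 - 72/17 = 4518/17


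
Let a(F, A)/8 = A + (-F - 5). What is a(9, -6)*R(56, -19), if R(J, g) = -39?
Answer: 6240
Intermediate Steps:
a(F, A) = -40 - 8*F + 8*A (a(F, A) = 8*(A + (-F - 5)) = 8*(A + (-5 - F)) = 8*(-5 + A - F) = -40 - 8*F + 8*A)
a(9, -6)*R(56, -19) = (-40 - 8*9 + 8*(-6))*(-39) = (-40 - 72 - 48)*(-39) = -160*(-39) = 6240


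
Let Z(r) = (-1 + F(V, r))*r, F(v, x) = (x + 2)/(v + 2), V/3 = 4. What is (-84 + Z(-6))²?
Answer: 285156/49 ≈ 5819.5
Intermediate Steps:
V = 12 (V = 3*4 = 12)
F(v, x) = (2 + x)/(2 + v)
Z(r) = r*(-6/7 + r/14) (Z(r) = (-1 + (2 + r)/(2 + 12))*r = (-1 + (2 + r)/14)*r = (-1 + (⅐ + r/14))*r = (-6/7 + r/14)*r = r*(-6/7 + r/14))
(-84 + Z(-6))² = (-84 + (1/14)*(-6)*(-12 - 6))² = (-84 + (1/14)*(-6)*(-18))² = (-84 + 54/7)² = (-534/7)² = 285156/49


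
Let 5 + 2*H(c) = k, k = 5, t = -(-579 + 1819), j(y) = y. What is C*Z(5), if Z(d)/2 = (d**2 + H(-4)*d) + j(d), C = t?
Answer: -74400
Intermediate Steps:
t = -1240 (t = -1*1240 = -1240)
C = -1240
H(c) = 0 (H(c) = -5/2 + (1/2)*5 = -5/2 + 5/2 = 0)
Z(d) = 2*d + 2*d**2 (Z(d) = 2*((d**2 + 0*d) + d) = 2*((d**2 + 0) + d) = 2*(d**2 + d) = 2*(d + d**2) = 2*d + 2*d**2)
C*Z(5) = -2480*5*(1 + 5) = -2480*5*6 = -1240*60 = -74400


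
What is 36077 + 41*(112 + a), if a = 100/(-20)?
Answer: 40464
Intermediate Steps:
a = -5 (a = 100*(-1/20) = -5)
36077 + 41*(112 + a) = 36077 + 41*(112 - 5) = 36077 + 41*107 = 36077 + 4387 = 40464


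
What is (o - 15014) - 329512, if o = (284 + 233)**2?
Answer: -77237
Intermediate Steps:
o = 267289 (o = 517**2 = 267289)
(o - 15014) - 329512 = (267289 - 15014) - 329512 = 252275 - 329512 = -77237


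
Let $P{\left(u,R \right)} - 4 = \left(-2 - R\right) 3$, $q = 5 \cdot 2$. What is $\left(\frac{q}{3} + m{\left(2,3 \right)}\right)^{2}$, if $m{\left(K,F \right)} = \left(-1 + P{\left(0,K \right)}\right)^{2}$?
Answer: $\frac{64009}{9} \approx 7112.1$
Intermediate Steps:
$q = 10$
$P{\left(u,R \right)} = -2 - 3 R$ ($P{\left(u,R \right)} = 4 + \left(-2 - R\right) 3 = 4 - \left(6 + 3 R\right) = -2 - 3 R$)
$m{\left(K,F \right)} = \left(-3 - 3 K\right)^{2}$ ($m{\left(K,F \right)} = \left(-1 - \left(2 + 3 K\right)\right)^{2} = \left(-3 - 3 K\right)^{2}$)
$\left(\frac{q}{3} + m{\left(2,3 \right)}\right)^{2} = \left(\frac{10}{3} + 9 \left(1 + 2\right)^{2}\right)^{2} = \left(10 \cdot \frac{1}{3} + 9 \cdot 3^{2}\right)^{2} = \left(\frac{10}{3} + 9 \cdot 9\right)^{2} = \left(\frac{10}{3} + 81\right)^{2} = \left(\frac{253}{3}\right)^{2} = \frac{64009}{9}$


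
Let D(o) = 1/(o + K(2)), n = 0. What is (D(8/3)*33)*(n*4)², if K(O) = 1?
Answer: 0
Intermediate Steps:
D(o) = 1/(1 + o) (D(o) = 1/(o + 1) = 1/(1 + o))
(D(8/3)*33)*(n*4)² = (33/(1 + 8/3))*(0*4)² = (33/(1 + 8*(⅓)))*0² = (33/(1 + 8/3))*0 = (33/(11/3))*0 = ((3/11)*33)*0 = 9*0 = 0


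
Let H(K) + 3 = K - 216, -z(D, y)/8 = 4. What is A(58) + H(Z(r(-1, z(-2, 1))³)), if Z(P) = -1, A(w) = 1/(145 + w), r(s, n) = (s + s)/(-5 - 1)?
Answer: -44659/203 ≈ -220.00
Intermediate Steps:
z(D, y) = -32 (z(D, y) = -8*4 = -32)
r(s, n) = -s/3 (r(s, n) = (2*s)/(-6) = (2*s)*(-⅙) = -s/3)
H(K) = -219 + K (H(K) = -3 + (K - 216) = -3 + (-216 + K) = -219 + K)
A(58) + H(Z(r(-1, z(-2, 1))³)) = 1/(145 + 58) + (-219 - 1) = 1/203 - 220 = -44659/203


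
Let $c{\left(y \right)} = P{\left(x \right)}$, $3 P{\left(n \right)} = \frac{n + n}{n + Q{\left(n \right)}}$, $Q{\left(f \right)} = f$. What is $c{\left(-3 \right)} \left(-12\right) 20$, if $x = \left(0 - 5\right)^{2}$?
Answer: $-80$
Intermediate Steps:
$x = 25$ ($x = \left(-5\right)^{2} = 25$)
$P{\left(n \right)} = \frac{1}{3}$ ($P{\left(n \right)} = \frac{\left(n + n\right) \frac{1}{n + n}}{3} = \frac{2 n \frac{1}{2 n}}{3} = \frac{1}{3} \cdot 1 = \frac{1}{3}$)
$c{\left(y \right)} = \frac{1}{3}$
$c{\left(-3 \right)} \left(-12\right) 20 = \frac{1}{3} \left(-12\right) 20 = \left(-4\right) 20 = -80$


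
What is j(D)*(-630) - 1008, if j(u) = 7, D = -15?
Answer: -5418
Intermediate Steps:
j(D)*(-630) - 1008 = 7*(-630) - 1008 = -4410 - 1008 = -5418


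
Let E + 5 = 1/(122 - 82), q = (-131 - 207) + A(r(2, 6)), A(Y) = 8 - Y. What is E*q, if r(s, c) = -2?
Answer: 8159/5 ≈ 1631.8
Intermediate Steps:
q = -328 (q = (-131 - 207) + (8 - 1*(-2)) = -338 + (8 + 2) = -338 + 10 = -328)
E = -199/40 (E = -5 + 1/(122 - 82) = -5 + 1/40 = -199/40 ≈ -4.9750)
E*q = -199/40*(-328) = 8159/5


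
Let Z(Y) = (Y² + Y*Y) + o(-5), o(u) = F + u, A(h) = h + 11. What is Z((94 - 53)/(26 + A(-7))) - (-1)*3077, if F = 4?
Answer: 1385881/450 ≈ 3079.7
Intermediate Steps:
A(h) = 11 + h
o(u) = 4 + u
Z(Y) = -1 + 2*Y² (Z(Y) = (Y² + Y*Y) + (4 - 5) = (Y² + Y²) - 1 = 2*Y² - 1 = -1 + 2*Y²)
Z((94 - 53)/(26 + A(-7))) - (-1)*3077 = (-1 + 2*((94 - 53)/(26 + (11 - 7)))²) - (-1)*3077 = (-1 + 2*(41/(26 + 4))²) - 1*(-3077) = (-1 + 2*(41/30)²) + 3077 = (-1 + 2*(1681/900)) + 3077 = (-1 + 1681/450) + 3077 = 1231/450 + 3077 = 1385881/450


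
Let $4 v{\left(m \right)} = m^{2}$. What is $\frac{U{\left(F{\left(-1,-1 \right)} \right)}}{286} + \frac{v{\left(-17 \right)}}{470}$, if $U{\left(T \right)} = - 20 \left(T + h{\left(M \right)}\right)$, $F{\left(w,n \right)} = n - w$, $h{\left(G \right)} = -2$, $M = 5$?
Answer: $\frac{78927}{268840} \approx 0.29358$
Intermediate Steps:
$v{\left(m \right)} = \frac{m^{2}}{4}$
$U{\left(T \right)} = 40 - 20 T$ ($U{\left(T \right)} = - 20 \left(T - 2\right) = - 20 \left(-2 + T\right) = 40 - 20 T$)
$\frac{U{\left(F{\left(-1,-1 \right)} \right)}}{286} + \frac{v{\left(-17 \right)}}{470} = \frac{40 - 20 \left(-1 - -1\right)}{286} + \frac{\frac{1}{4} \left(-17\right)^{2}}{470} = \left(40 - 20 \left(-1 + 1\right)\right) \frac{1}{286} + \frac{1}{4} \cdot 289 \cdot \frac{1}{470} = \left(40 - 0\right) \frac{1}{286} + \frac{289}{4} \cdot \frac{1}{470} = \left(40 + 0\right) \frac{1}{286} + \frac{289}{1880} = 40 \cdot \frac{1}{286} + \frac{289}{1880} = \frac{20}{143} + \frac{289}{1880} = \frac{78927}{268840}$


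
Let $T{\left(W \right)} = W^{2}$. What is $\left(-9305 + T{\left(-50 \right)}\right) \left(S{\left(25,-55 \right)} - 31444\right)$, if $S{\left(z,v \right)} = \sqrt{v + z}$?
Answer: $213976420 - 6805 i \sqrt{30} \approx 2.1398 \cdot 10^{8} - 37273.0 i$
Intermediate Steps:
$\left(-9305 + T{\left(-50 \right)}\right) \left(S{\left(25,-55 \right)} - 31444\right) = \left(-9305 + \left(-50\right)^{2}\right) \left(\sqrt{-55 + 25} - 31444\right) = \left(-9305 + 2500\right) \left(\sqrt{-30} - 31444\right) = - 6805 \left(i \sqrt{30} - 31444\right) = - 6805 \left(-31444 + i \sqrt{30}\right) = 213976420 - 6805 i \sqrt{30}$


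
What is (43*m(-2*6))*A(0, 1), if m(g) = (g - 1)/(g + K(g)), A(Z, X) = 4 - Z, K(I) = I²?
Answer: -559/33 ≈ -16.939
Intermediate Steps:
m(g) = (-1 + g)/(g + g²) (m(g) = (g - 1)/(g + g²) = (-1 + g)/(g + g²))
(43*m(-2*6))*A(0, 1) = (43*((-1 - 2*6)/(((-2*6))*(1 - 2*6))))*(4 - 1*0) = (43*((-1 - 12)/((-12)*(1 - 12))))*(4 + 0) = (43*(-1/12*(-13)/(-11)))*4 = (43*(-1/12*(-1/11)*(-13)))*4 = (43*(-13/132))*4 = -559/132*4 = -559/33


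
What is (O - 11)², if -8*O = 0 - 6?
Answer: 1681/16 ≈ 105.06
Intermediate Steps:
O = ¾ (O = -(0 - 6)/8 = -⅛*(-6) = ¾ ≈ 0.75000)
(O - 11)² = (¾ - 11)² = (-41/4)² = 1681/16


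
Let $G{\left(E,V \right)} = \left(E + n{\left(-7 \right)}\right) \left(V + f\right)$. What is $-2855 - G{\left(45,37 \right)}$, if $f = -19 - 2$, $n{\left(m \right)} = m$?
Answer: $-3463$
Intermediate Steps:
$f = -21$
$G{\left(E,V \right)} = \left(-21 + V\right) \left(-7 + E\right)$ ($G{\left(E,V \right)} = \left(E - 7\right) \left(V - 21\right) = \left(-7 + E\right) \left(-21 + V\right) = \left(-21 + V\right) \left(-7 + E\right)$)
$-2855 - G{\left(45,37 \right)} = -2855 - \left(147 - 945 - 259 + 45 \cdot 37\right) = -2855 - \left(147 - 945 - 259 + 1665\right) = -2855 - 608 = -3463$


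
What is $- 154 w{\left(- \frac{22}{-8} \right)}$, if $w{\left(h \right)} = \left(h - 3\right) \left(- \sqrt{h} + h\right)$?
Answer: $\frac{847}{8} - \frac{77 \sqrt{11}}{4} \approx 42.03$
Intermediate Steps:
$w{\left(h \right)} = \left(-3 + h\right) \left(h - \sqrt{h}\right)$
$- 154 w{\left(- \frac{22}{-8} \right)} = - 154 \left(\left(- \frac{22}{-8}\right)^{2} - \left(- \frac{22}{-8}\right)^{\frac{3}{2}} - 3 \left(- \frac{22}{-8}\right) + 3 \sqrt{- \frac{22}{-8}}\right) = - 154 \left(\left(\left(-22\right) \left(- \frac{1}{8}\right)\right)^{2} - \left(\left(-22\right) \left(- \frac{1}{8}\right)\right)^{\frac{3}{2}} - 3 \left(\left(-22\right) \left(- \frac{1}{8}\right)\right) + 3 \sqrt{\left(-22\right) \left(- \frac{1}{8}\right)}\right) = - 154 \left(\left(\frac{11}{4}\right)^{2} - \left(\frac{11}{4}\right)^{\frac{3}{2}} - \frac{33}{4} + 3 \sqrt{\frac{11}{4}}\right) = - 154 \left(\frac{121}{16} - \frac{11 \sqrt{11}}{8} - \frac{33}{4} + 3 \frac{\sqrt{11}}{2}\right) = - 154 \left(\frac{121}{16} - \frac{11 \sqrt{11}}{8} - \frac{33}{4} + \frac{3 \sqrt{11}}{2}\right) = - 154 \left(- \frac{11}{16} + \frac{\sqrt{11}}{8}\right) = \frac{847}{8} - \frac{77 \sqrt{11}}{4}$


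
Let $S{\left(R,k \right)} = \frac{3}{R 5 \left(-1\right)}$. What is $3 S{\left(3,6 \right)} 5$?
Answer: $-3$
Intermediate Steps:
$S{\left(R,k \right)} = - \frac{3}{5 R}$ ($S{\left(R,k \right)} = \frac{3}{5 R \left(-1\right)} = \frac{3}{\left(-5\right) R} = 3 \left(- \frac{1}{5 R}\right) = - \frac{3}{5 R}$)
$3 S{\left(3,6 \right)} 5 = 3 \left(- \frac{3}{5 \cdot 3}\right) 5 = 3 \left(\left(- \frac{3}{5}\right) \frac{1}{3}\right) 5 = 3 \left(- \frac{1}{5}\right) 5 = \left(- \frac{3}{5}\right) 5 = -3$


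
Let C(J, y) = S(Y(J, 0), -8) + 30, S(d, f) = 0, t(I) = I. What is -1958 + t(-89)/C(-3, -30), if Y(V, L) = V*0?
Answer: -58829/30 ≈ -1961.0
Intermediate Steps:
Y(V, L) = 0
C(J, y) = 30 (C(J, y) = 0 + 30 = 30)
-1958 + t(-89)/C(-3, -30) = -1958 - 89/30 = -58829/30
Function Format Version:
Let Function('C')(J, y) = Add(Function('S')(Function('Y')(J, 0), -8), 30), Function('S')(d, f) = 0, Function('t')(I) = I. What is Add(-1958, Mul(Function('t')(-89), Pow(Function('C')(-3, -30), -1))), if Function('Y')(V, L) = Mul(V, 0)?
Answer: Rational(-58829, 30) ≈ -1961.0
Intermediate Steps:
Function('Y')(V, L) = 0
Function('C')(J, y) = 30 (Function('C')(J, y) = Add(0, 30) = 30)
Add(-1958, Mul(Function('t')(-89), Pow(Function('C')(-3, -30), -1))) = Add(-1958, Mul(-89, Pow(30, -1))) = Add(-1958, Mul(-89, Rational(1, 30))) = Add(-1958, Rational(-89, 30)) = Rational(-58829, 30)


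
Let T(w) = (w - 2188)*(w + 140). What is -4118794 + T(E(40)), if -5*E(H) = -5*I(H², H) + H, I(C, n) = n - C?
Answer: 1244774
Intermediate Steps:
E(H) = -H² + 4*H/5 (E(H) = -(-5*(H - H²) + H)/5 = -((-5*H + 5*H²) + H)/5 = -(-4*H + 5*H²)/5 = -H² + 4*H/5)
T(w) = (-2188 + w)*(140 + w)
-4118794 + T(E(40)) = -4118794 + (-306320 + ((⅕)*40*(4 - 5*40))² - 2048*40*(4 - 5*40)/5) = -4118794 + (-306320 + ((⅕)*40*(4 - 200))² - 2048*40*(4 - 200)/5) = -4118794 + (-306320 + ((⅕)*40*(-196))² - 2048*40*(-196)/5) = -4118794 + (-306320 + (-1568)² - 2048*(-1568)) = -4118794 + (-306320 + 2458624 + 3211264) = -4118794 + 5363568 = 1244774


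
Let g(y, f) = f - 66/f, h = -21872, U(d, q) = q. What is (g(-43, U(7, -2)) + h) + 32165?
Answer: 10324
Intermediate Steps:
g(y, f) = f - 66/f
(g(-43, U(7, -2)) + h) + 32165 = ((-2 - 66/(-2)) - 21872) + 32165 = ((-2 - 66*(-½)) - 21872) + 32165 = ((-2 + 33) - 21872) + 32165 = (31 - 21872) + 32165 = -21841 + 32165 = 10324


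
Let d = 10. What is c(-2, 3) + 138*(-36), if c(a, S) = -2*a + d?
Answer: -4954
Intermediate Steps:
c(a, S) = 10 - 2*a (c(a, S) = -2*a + 10 = 10 - 2*a)
c(-2, 3) + 138*(-36) = (10 - 2*(-2)) + 138*(-36) = (10 + 4) - 4968 = 14 - 4968 = -4954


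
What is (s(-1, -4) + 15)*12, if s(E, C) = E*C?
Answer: 228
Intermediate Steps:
s(E, C) = C*E
(s(-1, -4) + 15)*12 = (-4*(-1) + 15)*12 = (4 + 15)*12 = 19*12 = 228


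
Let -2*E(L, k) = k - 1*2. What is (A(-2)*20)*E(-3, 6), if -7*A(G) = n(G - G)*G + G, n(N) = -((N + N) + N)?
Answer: -80/7 ≈ -11.429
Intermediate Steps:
E(L, k) = 1 - k/2 (E(L, k) = -(k - 1*2)/2 = -(k - 2)/2 = -(-2 + k)/2 = 1 - k/2)
n(N) = -3*N (n(N) = -(2*N + N) = -3*N)
A(G) = -G/7 (A(G) = -((-3*(G - G))*G + G)/7 = -((-3*0)*G + G)/7 = -(0*G + G)/7 = -(0 + G)/7 = -G/7)
(A(-2)*20)*E(-3, 6) = (-⅐*(-2)*20)*(1 - ½*6) = ((2/7)*20)*(1 - 3) = (40/7)*(-2) = -80/7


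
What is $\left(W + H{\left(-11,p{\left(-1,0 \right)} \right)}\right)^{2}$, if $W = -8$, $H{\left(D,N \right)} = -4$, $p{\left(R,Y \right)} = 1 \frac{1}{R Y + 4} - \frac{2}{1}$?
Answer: $144$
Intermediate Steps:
$p{\left(R,Y \right)} = -2 + \frac{1}{4 + R Y}$ ($p{\left(R,Y \right)} = 1 \frac{1}{4 + R Y} - 2 = \frac{1}{4 + R Y} - 2 = -2 + \frac{1}{4 + R Y}$)
$\left(W + H{\left(-11,p{\left(-1,0 \right)} \right)}\right)^{2} = \left(-8 - 4\right)^{2} = \left(-12\right)^{2} = 144$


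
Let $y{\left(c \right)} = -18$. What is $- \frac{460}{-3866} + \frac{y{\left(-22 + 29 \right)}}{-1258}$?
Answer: $\frac{162067}{1215857} \approx 0.13329$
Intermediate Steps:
$- \frac{460}{-3866} + \frac{y{\left(-22 + 29 \right)}}{-1258} = - \frac{460}{-3866} - \frac{18}{-1258} = \left(-460\right) \left(- \frac{1}{3866}\right) - - \frac{9}{629} = \frac{230}{1933} + \frac{9}{629} = \frac{162067}{1215857}$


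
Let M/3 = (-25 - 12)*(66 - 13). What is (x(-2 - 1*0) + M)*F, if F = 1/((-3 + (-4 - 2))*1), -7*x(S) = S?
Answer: 41179/63 ≈ 653.63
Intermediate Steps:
x(S) = -S/7
M = -5883 (M = 3*((-25 - 12)*(66 - 13)) = 3*(-37*53) = 3*(-1961) = -5883)
F = -⅑ (F = 1/((-3 - 6)*1) = 1/(-9*1) = 1/(-9) = -⅑ ≈ -0.11111)
(x(-2 - 1*0) + M)*F = (-(-2 - 1*0)/7 - 5883)*(-⅑) = (-(-2 + 0)/7 - 5883)*(-⅑) = (-⅐*(-2) - 5883)*(-⅑) = (2/7 - 5883)*(-⅑) = -41179/7*(-⅑) = 41179/63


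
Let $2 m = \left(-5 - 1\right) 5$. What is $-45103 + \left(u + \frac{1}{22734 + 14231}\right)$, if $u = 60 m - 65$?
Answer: $- \frac{1702903619}{36965} \approx -46068.0$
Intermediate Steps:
$m = -15$ ($m = \frac{\left(-5 - 1\right) 5}{2} = \frac{\left(-6\right) 5}{2} = \frac{1}{2} \left(-30\right) = -15$)
$u = -965$ ($u = 60 \left(-15\right) - 65 = -900 - 65 = -965$)
$-45103 + \left(u + \frac{1}{22734 + 14231}\right) = -45103 - \left(965 - \frac{1}{22734 + 14231}\right) = -45103 - \left(965 - \frac{1}{36965}\right) = -45103 + \left(-965 + \frac{1}{36965}\right) = -45103 - \frac{35671224}{36965} = - \frac{1702903619}{36965}$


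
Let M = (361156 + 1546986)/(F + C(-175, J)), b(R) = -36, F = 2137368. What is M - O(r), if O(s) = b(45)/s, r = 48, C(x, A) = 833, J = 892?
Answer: 14047171/8552804 ≈ 1.6424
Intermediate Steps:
M = 1908142/2138201 (M = (361156 + 1546986)/(2137368 + 833) = 1908142/2138201 ≈ 0.89241)
O(s) = -36/s
M - O(r) = 1908142/2138201 - (-36)/48 = 1908142/2138201 - 1*(-¾) = 1908142/2138201 + ¾ = 14047171/8552804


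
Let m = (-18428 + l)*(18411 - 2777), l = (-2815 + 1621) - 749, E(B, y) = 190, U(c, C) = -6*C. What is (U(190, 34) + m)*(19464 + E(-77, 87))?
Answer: -6259414135372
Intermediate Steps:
l = -1943 (l = -1194 - 749 = -1943)
m = -318480214 (m = (-18428 - 1943)*(18411 - 2777) = -20371*15634 = -318480214)
(U(190, 34) + m)*(19464 + E(-77, 87)) = (-6*34 - 318480214)*(19464 + 190) = (-204 - 318480214)*19654 = -318480418*19654 = -6259414135372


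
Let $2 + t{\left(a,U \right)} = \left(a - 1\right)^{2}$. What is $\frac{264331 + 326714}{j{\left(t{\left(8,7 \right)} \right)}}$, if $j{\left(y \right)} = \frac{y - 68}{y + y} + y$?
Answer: $\frac{55558230}{4397} \approx 12635.0$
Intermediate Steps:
$t{\left(a,U \right)} = -2 + \left(-1 + a\right)^{2}$ ($t{\left(a,U \right)} = -2 + \left(a - 1\right)^{2} = -2 + \left(-1 + a\right)^{2}$)
$j{\left(y \right)} = y + \frac{-68 + y}{2 y}$ ($j{\left(y \right)} = \frac{-68 + y}{2 y} + y = y + \frac{-68 + y}{2 y}$)
$\frac{264331 + 326714}{j{\left(t{\left(8,7 \right)} \right)}} = \frac{264331 + 326714}{\frac{1}{2} - \left(2 - \left(-1 + 8\right)^{2}\right) - \frac{34}{-2 + \left(-1 + 8\right)^{2}}} = \frac{591045}{\frac{1}{2} - \left(2 - 7^{2}\right) - \frac{34}{-2 + 7^{2}}} = \frac{591045}{\frac{1}{2} + \left(-2 + 49\right) - \frac{34}{-2 + 49}} = \frac{591045}{\frac{1}{2} + 47 - \frac{34}{47}} = \frac{591045}{\frac{4397}{94}} = 591045 \cdot \frac{94}{4397} = \frac{55558230}{4397}$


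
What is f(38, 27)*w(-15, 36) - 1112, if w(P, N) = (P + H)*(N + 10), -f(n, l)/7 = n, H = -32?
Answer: 573980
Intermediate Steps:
f(n, l) = -7*n
w(P, N) = (-32 + P)*(10 + N) (w(P, N) = (P - 32)*(N + 10) = (-32 + P)*(10 + N))
f(38, 27)*w(-15, 36) - 1112 = (-7*38)*(-320 - 32*36 + 10*(-15) + 36*(-15)) - 1112 = -266*(-320 - 1152 - 150 - 540) - 1112 = -266*(-2162) - 1112 = 575092 - 1112 = 573980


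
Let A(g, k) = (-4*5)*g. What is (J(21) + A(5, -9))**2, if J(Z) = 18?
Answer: 6724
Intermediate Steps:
A(g, k) = -20*g
(J(21) + A(5, -9))**2 = (18 - 20*5)**2 = (18 - 100)**2 = (-82)**2 = 6724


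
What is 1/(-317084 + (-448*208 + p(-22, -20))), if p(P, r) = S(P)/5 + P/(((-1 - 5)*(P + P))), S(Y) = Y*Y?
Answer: -60/24610277 ≈ -2.4380e-6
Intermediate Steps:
S(Y) = Y²
p(P, r) = -1/12 + P²/5 (p(P, r) = P²/5 + P/(((-1 - 5)*(P + P))) = P²*(⅕) + P/((-12*P)) = P²/5 + P/((-12*P)) = P²/5 + P*(-1/(12*P)) = P²/5 - 1/12 = -1/12 + P²/5)
1/(-317084 + (-448*208 + p(-22, -20))) = 1/(-317084 + (-448*208 + (-1/12 + (⅕)*(-22)²))) = 1/(-317084 + (-93184 + (-1/12 + (⅕)*484))) = 1/(-317084 + (-93184 + (-1/12 + 484/5))) = 1/(-317084 + (-93184 + 5803/60)) = 1/(-317084 - 5585237/60) = 1/(-24610277/60) = -60/24610277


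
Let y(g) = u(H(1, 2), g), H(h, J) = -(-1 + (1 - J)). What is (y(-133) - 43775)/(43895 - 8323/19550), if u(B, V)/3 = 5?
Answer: -855508000/858138927 ≈ -0.99693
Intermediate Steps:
H(h, J) = J (H(h, J) = -(-1)*J = J)
u(B, V) = 15 (u(B, V) = 3*5 = 15)
y(g) = 15
(y(-133) - 43775)/(43895 - 8323/19550) = (15 - 43775)/(43895 - 8323/19550) = -43760/(43895 - 8323*1/19550) = -43760/(43895 - 8323/19550) = -43760/858138927/19550 = -43760*19550/858138927 = -855508000/858138927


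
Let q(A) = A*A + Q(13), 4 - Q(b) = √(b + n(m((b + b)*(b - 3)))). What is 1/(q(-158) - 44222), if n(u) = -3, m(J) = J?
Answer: -9627/185358253 + √10/370716506 ≈ -5.1929e-5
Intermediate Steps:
Q(b) = 4 - √(-3 + b) (Q(b) = 4 - √(b - 3) = 4 - √(-3 + b))
q(A) = 4 + A² - √10 (q(A) = A*A + (4 - √(-3 + 13)) = A² + (4 - √10) = 4 + A² - √10)
1/(q(-158) - 44222) = 1/((4 + (-158)² - √10) - 44222) = 1/((4 + 24964 - √10) - 44222) = 1/((24968 - √10) - 44222) = 1/(-19254 - √10)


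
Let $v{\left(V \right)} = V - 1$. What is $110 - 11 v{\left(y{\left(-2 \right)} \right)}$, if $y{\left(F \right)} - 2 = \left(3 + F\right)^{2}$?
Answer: $88$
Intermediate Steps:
$y{\left(F \right)} = 2 + \left(3 + F\right)^{2}$
$v{\left(V \right)} = -1 + V$
$110 - 11 v{\left(y{\left(-2 \right)} \right)} = 110 - 11 \left(-1 + \left(2 + \left(3 - 2\right)^{2}\right)\right) = 110 - 11 \left(-1 + \left(2 + 1^{2}\right)\right) = 110 - 11 \left(-1 + \left(2 + 1\right)\right) = 110 - 11 \left(-1 + 3\right) = 110 - 22 = 88$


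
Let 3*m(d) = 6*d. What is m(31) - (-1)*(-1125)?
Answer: -1063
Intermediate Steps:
m(d) = 2*d (m(d) = (6*d)/3 = 2*d)
m(31) - (-1)*(-1125) = 2*31 - (-1)*(-1125) = 62 - 1*1125 = 62 - 1125 = -1063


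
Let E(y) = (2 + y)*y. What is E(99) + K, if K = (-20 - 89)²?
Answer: 21880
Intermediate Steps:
E(y) = y*(2 + y)
K = 11881 (K = (-109)² = 11881)
E(99) + K = 99*(2 + 99) + 11881 = 99*101 + 11881 = 9999 + 11881 = 21880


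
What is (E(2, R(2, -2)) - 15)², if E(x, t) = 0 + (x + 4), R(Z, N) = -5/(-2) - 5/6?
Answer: 81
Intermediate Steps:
R(Z, N) = 5/3 (R(Z, N) = -5*(-½) - 5*⅙ = 5/2 - ⅚ = 5/3)
E(x, t) = 4 + x (E(x, t) = 0 + (4 + x) = 4 + x)
(E(2, R(2, -2)) - 15)² = ((4 + 2) - 15)² = (6 - 15)² = (-9)² = 81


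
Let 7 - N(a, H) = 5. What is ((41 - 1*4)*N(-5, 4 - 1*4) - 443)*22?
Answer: -8118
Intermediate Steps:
N(a, H) = 2 (N(a, H) = 7 - 1*5 = 7 - 5 = 2)
((41 - 1*4)*N(-5, 4 - 1*4) - 443)*22 = ((41 - 1*4)*2 - 443)*22 = ((41 - 4)*2 - 443)*22 = (37*2 - 443)*22 = (74 - 443)*22 = -369*22 = -8118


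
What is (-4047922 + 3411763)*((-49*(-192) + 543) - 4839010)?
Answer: 3072049344381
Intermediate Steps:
(-4047922 + 3411763)*((-49*(-192) + 543) - 4839010) = -636159*((9408 + 543) - 4839010) = -636159*(9951 - 4839010) = -636159*(-4829059) = 3072049344381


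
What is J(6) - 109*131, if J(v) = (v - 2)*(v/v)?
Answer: -14275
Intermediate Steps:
J(v) = -2 + v (J(v) = (-2 + v)*1 = -2 + v)
J(6) - 109*131 = (-2 + 6) - 109*131 = 4 - 14279 = -14275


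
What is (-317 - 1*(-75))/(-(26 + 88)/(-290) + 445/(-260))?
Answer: 1824680/9941 ≈ 183.55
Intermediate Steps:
(-317 - 1*(-75))/(-(26 + 88)/(-290) + 445/(-260)) = (-317 + 75)/(-1*114*(-1/290) + 445*(-1/260)) = -242/(-114*(-1/290) - 89/52) = -242/(57/145 - 89/52) = -242/(-9941/7540) = -242*(-7540/9941) = 1824680/9941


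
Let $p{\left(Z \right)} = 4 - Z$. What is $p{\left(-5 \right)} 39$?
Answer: $351$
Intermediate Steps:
$p{\left(-5 \right)} 39 = \left(4 - -5\right) 39 = \left(4 + 5\right) 39 = 9 \cdot 39 = 351$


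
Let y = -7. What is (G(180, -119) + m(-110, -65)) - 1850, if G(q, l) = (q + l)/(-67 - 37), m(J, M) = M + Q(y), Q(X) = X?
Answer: -199949/104 ≈ -1922.6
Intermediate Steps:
m(J, M) = -7 + M (m(J, M) = M - 7 = -7 + M)
G(q, l) = -l/104 - q/104 (G(q, l) = (l + q)/(-104) = (l + q)*(-1/104) = -l/104 - q/104)
(G(180, -119) + m(-110, -65)) - 1850 = ((-1/104*(-119) - 1/104*180) + (-7 - 65)) - 1850 = ((119/104 - 45/26) - 72) - 1850 = (-61/104 - 72) - 1850 = -7549/104 - 1850 = -199949/104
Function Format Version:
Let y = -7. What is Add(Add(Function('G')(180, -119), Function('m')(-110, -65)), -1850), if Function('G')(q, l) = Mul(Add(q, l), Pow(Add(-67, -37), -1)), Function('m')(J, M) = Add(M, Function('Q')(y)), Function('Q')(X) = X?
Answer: Rational(-199949, 104) ≈ -1922.6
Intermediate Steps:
Function('m')(J, M) = Add(-7, M) (Function('m')(J, M) = Add(M, -7) = Add(-7, M))
Function('G')(q, l) = Add(Mul(Rational(-1, 104), l), Mul(Rational(-1, 104), q)) (Function('G')(q, l) = Mul(Add(l, q), Pow(-104, -1)) = Mul(Add(l, q), Rational(-1, 104)) = Add(Mul(Rational(-1, 104), l), Mul(Rational(-1, 104), q)))
Add(Add(Function('G')(180, -119), Function('m')(-110, -65)), -1850) = Add(Add(Add(Mul(Rational(-1, 104), -119), Mul(Rational(-1, 104), 180)), Add(-7, -65)), -1850) = Add(Add(Add(Rational(119, 104), Rational(-45, 26)), -72), -1850) = Add(Add(Rational(-61, 104), -72), -1850) = Add(Rational(-7549, 104), -1850) = Rational(-199949, 104)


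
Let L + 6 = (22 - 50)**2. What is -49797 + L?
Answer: -49019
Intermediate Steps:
L = 778 (L = -6 + (22 - 50)**2 = -6 + (-28)**2 = -6 + 784 = 778)
-49797 + L = -49797 + 778 = -49019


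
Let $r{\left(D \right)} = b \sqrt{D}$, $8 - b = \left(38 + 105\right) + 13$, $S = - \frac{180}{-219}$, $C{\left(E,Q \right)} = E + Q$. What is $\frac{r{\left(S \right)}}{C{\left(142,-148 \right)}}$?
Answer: $\frac{148 \sqrt{1095}}{219} \approx 22.363$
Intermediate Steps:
$S = \frac{60}{73}$ ($S = \left(-180\right) \left(- \frac{1}{219}\right) = \frac{60}{73} \approx 0.82192$)
$b = -148$ ($b = 8 - \left(\left(38 + 105\right) + 13\right) = 8 - \left(143 + 13\right) = 8 - 156 = -148$)
$r{\left(D \right)} = - 148 \sqrt{D}$
$\frac{r{\left(S \right)}}{C{\left(142,-148 \right)}} = \frac{\left(-148\right) \sqrt{\frac{60}{73}}}{142 - 148} = \frac{\left(-148\right) \frac{2 \sqrt{1095}}{73}}{-6} = - \frac{296 \sqrt{1095}}{73} \left(- \frac{1}{6}\right) = \frac{148 \sqrt{1095}}{219}$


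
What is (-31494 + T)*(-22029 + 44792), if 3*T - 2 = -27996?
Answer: -2787921188/3 ≈ -9.2931e+8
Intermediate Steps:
T = -27994/3 (T = ⅔ + (⅓)*(-27996) = ⅔ - 9332 = -27994/3 ≈ -9331.3)
(-31494 + T)*(-22029 + 44792) = (-31494 - 27994/3)*(-22029 + 44792) = -122476/3*22763 = -2787921188/3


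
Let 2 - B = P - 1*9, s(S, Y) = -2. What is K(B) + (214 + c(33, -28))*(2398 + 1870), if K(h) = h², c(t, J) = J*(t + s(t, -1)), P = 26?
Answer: -2791047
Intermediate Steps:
c(t, J) = J*(-2 + t) (c(t, J) = J*(t - 2) = J*(-2 + t))
B = -15 (B = 2 - (26 - 1*9) = 2 - (26 - 9) = 2 - 1*17 = 2 - 17 = -15)
K(B) + (214 + c(33, -28))*(2398 + 1870) = (-15)² + (214 - 28*(-2 + 33))*(2398 + 1870) = 225 + (214 - 28*31)*4268 = 225 + (214 - 868)*4268 = 225 - 654*4268 = 225 - 2791272 = -2791047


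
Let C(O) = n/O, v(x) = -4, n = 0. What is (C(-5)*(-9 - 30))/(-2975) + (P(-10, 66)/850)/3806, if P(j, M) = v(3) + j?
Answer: -7/1617550 ≈ -4.3275e-6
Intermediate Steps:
P(j, M) = -4 + j
C(O) = 0 (C(O) = 0/O = 0)
(C(-5)*(-9 - 30))/(-2975) + (P(-10, 66)/850)/3806 = (0*(-9 - 30))/(-2975) + ((-4 - 10)/850)/3806 = (0*(-39))*(-1/2975) - 14*1/850*(1/3806) = 0*(-1/2975) - 7/425*1/3806 = 0 - 7/1617550 = -7/1617550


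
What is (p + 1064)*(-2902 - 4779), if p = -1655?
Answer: 4539471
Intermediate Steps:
(p + 1064)*(-2902 - 4779) = (-1655 + 1064)*(-2902 - 4779) = -591*(-7681) = 4539471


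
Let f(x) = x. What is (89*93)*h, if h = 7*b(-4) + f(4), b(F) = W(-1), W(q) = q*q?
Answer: 91047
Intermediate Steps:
W(q) = q**2
b(F) = 1 (b(F) = (-1)**2 = 1)
h = 11 (h = 7*1 + 4 = 7 + 4 = 11)
(89*93)*h = (89*93)*11 = 8277*11 = 91047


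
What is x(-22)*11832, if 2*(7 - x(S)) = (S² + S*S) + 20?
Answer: -5762184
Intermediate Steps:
x(S) = -3 - S² (x(S) = 7 - ((S² + S*S) + 20)/2 = 7 - ((S² + S²) + 20)/2 = 7 - (2*S² + 20)/2 = 7 - (20 + 2*S²)/2 = 7 + (-10 - S²) = -3 - S²)
x(-22)*11832 = (-3 - 1*(-22)²)*11832 = (-3 - 1*484)*11832 = (-3 - 484)*11832 = -487*11832 = -5762184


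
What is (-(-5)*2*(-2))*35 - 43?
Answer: -743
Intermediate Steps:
(-(-5)*2*(-2))*35 - 43 = (-5*(-2)*(-2))*35 - 43 = (10*(-2))*35 - 43 = -20*35 - 43 = -700 - 43 = -743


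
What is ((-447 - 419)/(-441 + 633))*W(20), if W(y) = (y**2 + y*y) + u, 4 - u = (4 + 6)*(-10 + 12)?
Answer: -21217/6 ≈ -3536.2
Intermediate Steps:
u = -16 (u = 4 - (4 + 6)*(-10 + 12) = 4 - 10*2 = 4 - 1*20 = 4 - 20 = -16)
W(y) = -16 + 2*y**2 (W(y) = (y**2 + y*y) - 16 = (y**2 + y**2) - 16 = 2*y**2 - 16 = -16 + 2*y**2)
((-447 - 419)/(-441 + 633))*W(20) = ((-447 - 419)/(-441 + 633))*(-16 + 2*20**2) = (-866/192)*(-16 + 2*400) = (-866*1/192)*(-16 + 800) = -433/96*784 = -21217/6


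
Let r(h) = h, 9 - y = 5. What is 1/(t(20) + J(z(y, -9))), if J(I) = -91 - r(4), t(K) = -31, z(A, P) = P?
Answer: -1/126 ≈ -0.0079365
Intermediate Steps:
y = 4 (y = 9 - 1*5 = 9 - 5 = 4)
J(I) = -95 (J(I) = -91 - 1*4 = -91 - 4 = -95)
1/(t(20) + J(z(y, -9))) = 1/(-31 - 95) = 1/(-126) = -1/126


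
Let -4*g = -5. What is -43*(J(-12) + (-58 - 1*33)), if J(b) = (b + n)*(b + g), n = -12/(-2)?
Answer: 2279/2 ≈ 1139.5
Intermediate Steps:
g = 5/4 (g = -1/4*(-5) = 5/4 ≈ 1.2500)
n = 6 (n = -12*(-1/2) = 6)
J(b) = (6 + b)*(5/4 + b) (J(b) = (b + 6)*(b + 5/4) = (6 + b)*(5/4 + b))
-43*(J(-12) + (-58 - 1*33)) = -43*((15/2 + (-12)**2 + (29/4)*(-12)) + (-58 - 1*33)) = -43*((15/2 + 144 - 87) + (-58 - 33)) = -43*(129/2 - 91) = -43*(-53/2) = 2279/2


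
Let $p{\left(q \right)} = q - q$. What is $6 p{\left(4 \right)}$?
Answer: $0$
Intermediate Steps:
$p{\left(q \right)} = 0$
$6 p{\left(4 \right)} = 6 \cdot 0 = 0$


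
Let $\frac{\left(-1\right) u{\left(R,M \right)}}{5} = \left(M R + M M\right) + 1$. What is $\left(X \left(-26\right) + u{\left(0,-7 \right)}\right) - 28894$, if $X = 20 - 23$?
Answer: $-29066$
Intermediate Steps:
$X = -3$ ($X = 20 - 23 = -3$)
$u{\left(R,M \right)} = -5 - 5 M^{2} - 5 M R$ ($u{\left(R,M \right)} = - 5 \left(\left(M R + M M\right) + 1\right) = - 5 \left(\left(M R + M^{2}\right) + 1\right) = - 5 \left(\left(M^{2} + M R\right) + 1\right) = - 5 \left(1 + M^{2} + M R\right) = -5 - 5 M^{2} - 5 M R$)
$\left(X \left(-26\right) + u{\left(0,-7 \right)}\right) - 28894 = \left(\left(-3\right) \left(-26\right) - \left(5 + 0 + 245\right)\right) - 28894 = \left(78 - 250\right) - 28894 = -172 - 28894 = -29066$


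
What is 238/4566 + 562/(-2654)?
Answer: -483610/3029541 ≈ -0.15963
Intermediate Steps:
238/4566 + 562/(-2654) = 238*(1/4566) + 562*(-1/2654) = 119/2283 - 281/1327 = -483610/3029541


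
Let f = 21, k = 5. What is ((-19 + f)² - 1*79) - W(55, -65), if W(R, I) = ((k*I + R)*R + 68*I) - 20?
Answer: 19215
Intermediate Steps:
W(R, I) = -20 + 68*I + R*(R + 5*I) (W(R, I) = ((5*I + R)*R + 68*I) - 20 = ((R + 5*I)*R + 68*I) - 20 = (R*(R + 5*I) + 68*I) - 20 = (68*I + R*(R + 5*I)) - 20 = -20 + 68*I + R*(R + 5*I))
((-19 + f)² - 1*79) - W(55, -65) = ((-19 + 21)² - 1*79) - (-20 + 55² + 68*(-65) + 5*(-65)*55) = (2² - 79) - (-20 + 3025 - 4420 - 17875) = (4 - 79) - 1*(-19290) = -75 + 19290 = 19215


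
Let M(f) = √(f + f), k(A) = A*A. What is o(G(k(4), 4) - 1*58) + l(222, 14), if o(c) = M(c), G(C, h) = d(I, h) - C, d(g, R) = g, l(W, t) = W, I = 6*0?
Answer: 222 + 2*I*√37 ≈ 222.0 + 12.166*I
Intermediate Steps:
I = 0
k(A) = A²
G(C, h) = -C (G(C, h) = 0 - C = -C)
M(f) = √2*√f (M(f) = √(2*f) = √2*√f)
o(c) = √2*√c
o(G(k(4), 4) - 1*58) + l(222, 14) = √2*√(-1*4² - 1*58) + 222 = √2*√(-1*16 - 58) + 222 = √2*√(-16 - 58) + 222 = √2*√(-74) + 222 = √2*(I*√74) + 222 = 2*I*√37 + 222 = 222 + 2*I*√37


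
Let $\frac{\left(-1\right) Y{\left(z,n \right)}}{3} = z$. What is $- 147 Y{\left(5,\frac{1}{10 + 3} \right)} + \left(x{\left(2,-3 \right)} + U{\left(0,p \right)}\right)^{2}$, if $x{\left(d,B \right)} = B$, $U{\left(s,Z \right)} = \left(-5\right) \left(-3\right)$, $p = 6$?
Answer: $2349$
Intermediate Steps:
$Y{\left(z,n \right)} = - 3 z$
$U{\left(s,Z \right)} = 15$
$- 147 Y{\left(5,\frac{1}{10 + 3} \right)} + \left(x{\left(2,-3 \right)} + U{\left(0,p \right)}\right)^{2} = - 147 \left(\left(-3\right) 5\right) + \left(-3 + 15\right)^{2} = \left(-147\right) \left(-15\right) + 12^{2} = 2205 + 144 = 2349$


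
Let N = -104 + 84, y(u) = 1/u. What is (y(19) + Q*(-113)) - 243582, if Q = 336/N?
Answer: -22959937/95 ≈ -2.4168e+5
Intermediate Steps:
N = -20
Q = -84/5 (Q = 336/(-20) = 336*(-1/20) = -84/5 ≈ -16.800)
(y(19) + Q*(-113)) - 243582 = (1/19 - 84/5*(-113)) - 243582 = (1/19 + 9492/5) - 243582 = 180353/95 - 243582 = -22959937/95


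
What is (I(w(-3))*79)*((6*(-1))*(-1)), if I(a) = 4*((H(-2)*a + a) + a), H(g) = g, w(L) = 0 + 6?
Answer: 0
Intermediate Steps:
w(L) = 6
I(a) = 0 (I(a) = 4*((-2*a + a) + a) = 4*(-a + a) = 4*0 = 0)
(I(w(-3))*79)*((6*(-1))*(-1)) = (0*79)*((6*(-1))*(-1)) = 0*(-6*(-1)) = 0*6 = 0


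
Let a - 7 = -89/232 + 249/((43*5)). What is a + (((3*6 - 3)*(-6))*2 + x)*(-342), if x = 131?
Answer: 836276833/49880 ≈ 16766.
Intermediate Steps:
a = 387793/49880 (a = 7 + (-89/232 + 249/((43*5))) = 7 + (-89*1/232 + 249/215) = 7 + (-89/232 + 249*(1/215)) = 7 + (-89/232 + 249/215) = 7 + 38633/49880 = 387793/49880 ≈ 7.7745)
a + (((3*6 - 3)*(-6))*2 + x)*(-342) = 387793/49880 + (((3*6 - 3)*(-6))*2 + 131)*(-342) = 387793/49880 + (((18 - 3)*(-6))*2 + 131)*(-342) = 387793/49880 + ((15*(-6))*2 + 131)*(-342) = 387793/49880 + (-90*2 + 131)*(-342) = 387793/49880 + (-180 + 131)*(-342) = 387793/49880 - 49*(-342) = 387793/49880 + 16758 = 836276833/49880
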